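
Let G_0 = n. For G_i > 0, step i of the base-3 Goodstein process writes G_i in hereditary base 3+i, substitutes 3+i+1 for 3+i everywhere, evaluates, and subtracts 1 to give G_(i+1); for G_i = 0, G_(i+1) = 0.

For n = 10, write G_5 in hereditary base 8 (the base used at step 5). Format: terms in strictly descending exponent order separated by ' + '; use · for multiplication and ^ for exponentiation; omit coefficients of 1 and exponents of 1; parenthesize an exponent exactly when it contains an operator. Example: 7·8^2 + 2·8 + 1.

4·8 + 1

G_0 = 10. HB_3(10) = 3^2 + 1. Bump = 17. G_1 = 16.
G_1 = 16. HB_4(16) = 4^2. Bump = 25. G_2 = 24.
G_2 = 24. HB_5(24) = 4·5 + 4. Bump = 28. G_3 = 27.
G_3 = 27. HB_6(27) = 4·6 + 3. Bump = 31. G_4 = 30.
G_4 = 30. HB_7(30) = 4·7 + 2. Bump = 34. G_5 = 33.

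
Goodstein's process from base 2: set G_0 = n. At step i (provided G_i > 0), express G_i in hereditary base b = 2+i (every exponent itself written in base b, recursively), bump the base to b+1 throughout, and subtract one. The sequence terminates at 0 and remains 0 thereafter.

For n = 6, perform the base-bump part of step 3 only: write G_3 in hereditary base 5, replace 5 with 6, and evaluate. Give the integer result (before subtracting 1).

G_0 = 6. HB_2(6) = 2^2 + 2. Bump = 30. G_1 = 29.
G_1 = 29. HB_3(29) = 3^3 + 2. Bump = 258. G_2 = 257.
G_2 = 257. HB_4(257) = 4^4 + 1. Bump = 3126. G_3 = 3125.
G_3 = 3125. HB_5(3125) = 5^5. Bump = 46656. G_4 = 46655.

46656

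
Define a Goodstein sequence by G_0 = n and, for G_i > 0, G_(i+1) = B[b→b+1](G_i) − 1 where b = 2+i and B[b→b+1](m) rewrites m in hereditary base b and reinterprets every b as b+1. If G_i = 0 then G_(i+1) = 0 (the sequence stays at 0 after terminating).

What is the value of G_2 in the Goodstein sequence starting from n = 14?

[0] 14 ≡ 2^(2 + 1) + 2^2 + 2 (base 2). Lift 3: 111. −1: 110.
[1] 110 ≡ 3^(3 + 1) + 3^3 + 2 (base 3). Lift 4: 1282. −1: 1281.
[2] 1281 ≡ 4^(4 + 1) + 4^4 + 1 (base 4). Lift 5: 18751. −1: 18750.

1281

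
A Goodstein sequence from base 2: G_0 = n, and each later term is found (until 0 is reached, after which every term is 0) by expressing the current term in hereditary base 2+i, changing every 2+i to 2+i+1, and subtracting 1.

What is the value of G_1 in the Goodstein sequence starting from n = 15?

111

[0] 15 ≡ 2^(2 + 1) + 2^2 + 2 + 1 (base 2). Lift 3: 112. −1: 111.
[1] 111 ≡ 3^(3 + 1) + 3^3 + 3 (base 3). Lift 4: 1284. −1: 1283.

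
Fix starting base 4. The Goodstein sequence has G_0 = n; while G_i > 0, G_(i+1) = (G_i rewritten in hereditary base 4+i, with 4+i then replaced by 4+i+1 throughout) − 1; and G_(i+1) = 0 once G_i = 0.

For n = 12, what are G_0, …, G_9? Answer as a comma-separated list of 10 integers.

i=0: 12 = 3·4 (b=4); 4→5: 3·5 = 15; 15−1 = 14
i=1: 14 = 2·5 + 4 (b=5); 5→6: 2·6 + 4 = 16; 16−1 = 15
i=2: 15 = 2·6 + 3 (b=6); 6→7: 2·7 + 3 = 17; 17−1 = 16
i=3: 16 = 2·7 + 2 (b=7); 7→8: 2·8 + 2 = 18; 18−1 = 17
i=4: 17 = 2·8 + 1 (b=8); 8→9: 2·9 + 1 = 19; 19−1 = 18
i=5: 18 = 2·9 (b=9); 9→10: 2·10 = 20; 20−1 = 19
i=6: 19 = 10 + 9 (b=10); 10→11: 11 + 9 = 20; 20−1 = 19
i=7: 19 = 11 + 8 (b=11); 11→12: 12 + 8 = 20; 20−1 = 19
i=8: 19 = 12 + 7 (b=12); 12→13: 13 + 7 = 20; 20−1 = 19

12, 14, 15, 16, 17, 18, 19, 19, 19, 19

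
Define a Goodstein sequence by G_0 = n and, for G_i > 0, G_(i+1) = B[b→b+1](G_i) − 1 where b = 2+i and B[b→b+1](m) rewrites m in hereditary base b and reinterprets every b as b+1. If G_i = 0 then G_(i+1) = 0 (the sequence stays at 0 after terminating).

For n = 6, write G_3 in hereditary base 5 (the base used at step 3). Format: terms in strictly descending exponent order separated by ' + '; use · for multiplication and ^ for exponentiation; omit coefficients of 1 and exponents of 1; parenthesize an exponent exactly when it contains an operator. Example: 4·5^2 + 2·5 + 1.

5^5

[0] 6 ≡ 2^2 + 2 (base 2). Lift 3: 30. −1: 29.
[1] 29 ≡ 3^3 + 2 (base 3). Lift 4: 258. −1: 257.
[2] 257 ≡ 4^4 + 1 (base 4). Lift 5: 3126. −1: 3125.
[3] 3125 ≡ 5^5 (base 5). Lift 6: 46656. −1: 46655.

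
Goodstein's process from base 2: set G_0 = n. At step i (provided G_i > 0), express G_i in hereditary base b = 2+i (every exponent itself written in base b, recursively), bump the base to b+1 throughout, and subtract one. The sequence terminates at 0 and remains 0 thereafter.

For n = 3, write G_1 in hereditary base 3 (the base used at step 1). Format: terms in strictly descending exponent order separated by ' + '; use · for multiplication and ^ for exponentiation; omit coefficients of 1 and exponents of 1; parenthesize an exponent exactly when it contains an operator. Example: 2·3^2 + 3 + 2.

3

G_0 = 3. HB_2(3) = 2 + 1. Bump = 4. G_1 = 3.
G_1 = 3. HB_3(3) = 3. Bump = 4. G_2 = 3.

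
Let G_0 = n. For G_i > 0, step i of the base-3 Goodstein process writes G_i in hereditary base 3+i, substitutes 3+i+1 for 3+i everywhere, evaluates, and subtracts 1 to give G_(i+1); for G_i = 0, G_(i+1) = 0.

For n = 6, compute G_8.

[0] 6 ≡ 2·3 (base 3). Lift 4: 8. −1: 7.
[1] 7 ≡ 4 + 3 (base 4). Lift 5: 8. −1: 7.
[2] 7 ≡ 5 + 2 (base 5). Lift 6: 8. −1: 7.
[3] 7 ≡ 6 + 1 (base 6). Lift 7: 8. −1: 7.
[4] 7 ≡ 7 (base 7). Lift 8: 8. −1: 7.
[5] 7 ≡ 7 (base 8). Lift 9: 7. −1: 6.
[6] 6 ≡ 6 (base 9). Lift 10: 6. −1: 5.
[7] 5 ≡ 5 (base 10). Lift 11: 5. −1: 4.

4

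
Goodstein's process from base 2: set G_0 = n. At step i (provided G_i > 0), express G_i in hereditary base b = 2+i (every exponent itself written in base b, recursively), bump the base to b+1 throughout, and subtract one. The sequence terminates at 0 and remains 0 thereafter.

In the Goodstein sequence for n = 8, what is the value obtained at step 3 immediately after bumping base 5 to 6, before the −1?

93396

(0) 8|_2 = 2^(2 + 1) ↦ 3^(3 + 1)|_3 = 81 ⇒ 80
(1) 80|_3 = 2·3^3 + 2·3^2 + 2·3 + 2 ↦ 2·4^4 + 2·4^2 + 2·4 + 2|_4 = 554 ⇒ 553
(2) 553|_4 = 2·4^4 + 2·4^2 + 2·4 + 1 ↦ 2·5^5 + 2·5^2 + 2·5 + 1|_5 = 6311 ⇒ 6310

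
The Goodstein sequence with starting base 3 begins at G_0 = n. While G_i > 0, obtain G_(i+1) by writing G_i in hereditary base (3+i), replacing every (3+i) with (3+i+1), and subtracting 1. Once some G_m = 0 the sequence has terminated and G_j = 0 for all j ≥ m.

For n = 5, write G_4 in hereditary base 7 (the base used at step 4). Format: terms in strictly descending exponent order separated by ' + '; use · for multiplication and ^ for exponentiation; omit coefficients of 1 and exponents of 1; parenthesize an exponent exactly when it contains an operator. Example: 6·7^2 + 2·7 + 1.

[0] 5 ≡ 3 + 2 (base 3). Lift 4: 6. −1: 5.
[1] 5 ≡ 4 + 1 (base 4). Lift 5: 6. −1: 5.
[2] 5 ≡ 5 (base 5). Lift 6: 6. −1: 5.
[3] 5 ≡ 5 (base 6). Lift 7: 5. −1: 4.
[4] 4 ≡ 4 (base 7). Lift 8: 4. −1: 3.

4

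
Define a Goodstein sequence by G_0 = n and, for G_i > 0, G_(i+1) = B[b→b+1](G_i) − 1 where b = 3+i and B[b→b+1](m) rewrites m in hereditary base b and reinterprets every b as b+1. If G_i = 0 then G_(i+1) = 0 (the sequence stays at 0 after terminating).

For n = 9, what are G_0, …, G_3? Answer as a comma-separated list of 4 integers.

9, 15, 17, 19

G_0 = 9. HB_3(9) = 3^2. Bump = 16. G_1 = 15.
G_1 = 15. HB_4(15) = 3·4 + 3. Bump = 18. G_2 = 17.
G_2 = 17. HB_5(17) = 3·5 + 2. Bump = 20. G_3 = 19.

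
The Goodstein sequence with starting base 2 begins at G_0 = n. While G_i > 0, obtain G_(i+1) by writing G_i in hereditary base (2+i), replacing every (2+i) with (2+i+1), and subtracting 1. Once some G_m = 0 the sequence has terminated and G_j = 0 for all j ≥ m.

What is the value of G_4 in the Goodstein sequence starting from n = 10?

279935

G_0=10  [base 2] 2^(2 + 1) + 2  →[2↦3]→  3^(3 + 1) + 3 = 84  −1 ⇒ G_1=83
G_1=83  [base 3] 3^(3 + 1) + 2  →[3↦4]→  4^(4 + 1) + 2 = 1026  −1 ⇒ G_2=1025
G_2=1025  [base 4] 4^(4 + 1) + 1  →[4↦5]→  5^(5 + 1) + 1 = 15626  −1 ⇒ G_3=15625
G_3=15625  [base 5] 5^(5 + 1)  →[5↦6]→  6^(6 + 1) = 279936  −1 ⇒ G_4=279935
G_4=279935  [base 6] 5·6^6 + 5·6^5 + 5·6^4 + 5·6^3 + 5·6^2 + 5·6 + 5  →[6↦7]→  5·7^7 + 5·7^5 + 5·7^4 + 5·7^3 + 5·7^2 + 5·7 + 5 = 4215755  −1 ⇒ G_5=4215754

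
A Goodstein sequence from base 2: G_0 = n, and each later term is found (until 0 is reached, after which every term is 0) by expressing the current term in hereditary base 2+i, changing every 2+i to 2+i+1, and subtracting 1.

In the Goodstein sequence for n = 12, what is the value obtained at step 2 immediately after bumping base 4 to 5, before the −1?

G_0=12  [base 2] 2^(2 + 1) + 2^2  →[2↦3]→  3^(3 + 1) + 3^3 = 108  −1 ⇒ G_1=107
G_1=107  [base 3] 3^(3 + 1) + 2·3^2 + 2·3 + 2  →[3↦4]→  4^(4 + 1) + 2·4^2 + 2·4 + 2 = 1066  −1 ⇒ G_2=1065
G_2=1065  [base 4] 4^(4 + 1) + 2·4^2 + 2·4 + 1  →[4↦5]→  5^(5 + 1) + 2·5^2 + 2·5 + 1 = 15686  −1 ⇒ G_3=15685

15686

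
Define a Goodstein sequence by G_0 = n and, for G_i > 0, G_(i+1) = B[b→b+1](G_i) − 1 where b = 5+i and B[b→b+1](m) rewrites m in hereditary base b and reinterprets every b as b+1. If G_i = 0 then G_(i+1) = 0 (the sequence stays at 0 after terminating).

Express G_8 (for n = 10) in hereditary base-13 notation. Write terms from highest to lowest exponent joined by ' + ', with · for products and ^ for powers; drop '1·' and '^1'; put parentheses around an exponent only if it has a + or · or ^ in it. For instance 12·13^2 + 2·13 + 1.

G_0 = 10. HB_5(10) = 2·5. Bump = 12. G_1 = 11.
G_1 = 11. HB_6(11) = 6 + 5. Bump = 12. G_2 = 11.
G_2 = 11. HB_7(11) = 7 + 4. Bump = 12. G_3 = 11.
G_3 = 11. HB_8(11) = 8 + 3. Bump = 12. G_4 = 11.
G_4 = 11. HB_9(11) = 9 + 2. Bump = 12. G_5 = 11.
G_5 = 11. HB_10(11) = 10 + 1. Bump = 12. G_6 = 11.
G_6 = 11. HB_11(11) = 11. Bump = 12. G_7 = 11.
G_7 = 11. HB_12(11) = 11. Bump = 11. G_8 = 10.

10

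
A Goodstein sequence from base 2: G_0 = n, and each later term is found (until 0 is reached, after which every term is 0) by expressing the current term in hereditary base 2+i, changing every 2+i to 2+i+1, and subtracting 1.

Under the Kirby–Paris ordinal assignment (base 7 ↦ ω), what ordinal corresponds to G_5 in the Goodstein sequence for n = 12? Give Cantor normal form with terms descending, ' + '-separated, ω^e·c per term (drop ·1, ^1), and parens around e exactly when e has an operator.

G_0=12  [base 2] 2^(2 + 1) + 2^2  →[2↦3]→  3^(3 + 1) + 3^3 = 108  −1 ⇒ G_1=107
G_1=107  [base 3] 3^(3 + 1) + 2·3^2 + 2·3 + 2  →[3↦4]→  4^(4 + 1) + 2·4^2 + 2·4 + 2 = 1066  −1 ⇒ G_2=1065
G_2=1065  [base 4] 4^(4 + 1) + 2·4^2 + 2·4 + 1  →[4↦5]→  5^(5 + 1) + 2·5^2 + 2·5 + 1 = 15686  −1 ⇒ G_3=15685
G_3=15685  [base 5] 5^(5 + 1) + 2·5^2 + 2·5  →[5↦6]→  6^(6 + 1) + 2·6^2 + 2·6 = 280020  −1 ⇒ G_4=280019
G_4=280019  [base 6] 6^(6 + 1) + 2·6^2 + 6 + 5  →[6↦7]→  7^(7 + 1) + 2·7^2 + 7 + 5 = 5764911  −1 ⇒ G_5=5764910
G_5=5764910  [base 7] 7^(7 + 1) + 2·7^2 + 7 + 4  →[7↦8]→  8^(8 + 1) + 2·8^2 + 8 + 4 = 134217868  −1 ⇒ G_6=134217867

ω^(ω + 1) + ω^2·2 + ω + 4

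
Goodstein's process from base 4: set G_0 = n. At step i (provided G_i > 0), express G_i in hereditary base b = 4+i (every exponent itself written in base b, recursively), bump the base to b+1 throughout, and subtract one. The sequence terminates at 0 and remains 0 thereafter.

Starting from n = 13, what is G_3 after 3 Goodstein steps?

step 0: 13 = 3·4 + 1; sub 5 for 4: 3·5 + 1; = 16; G_1 = 16−1 = 15
step 1: 15 = 3·5; sub 6 for 5: 3·6; = 18; G_2 = 18−1 = 17
step 2: 17 = 2·6 + 5; sub 7 for 6: 2·7 + 5; = 19; G_3 = 19−1 = 18
step 3: 18 = 2·7 + 4; sub 8 for 7: 2·8 + 4; = 20; G_4 = 20−1 = 19

18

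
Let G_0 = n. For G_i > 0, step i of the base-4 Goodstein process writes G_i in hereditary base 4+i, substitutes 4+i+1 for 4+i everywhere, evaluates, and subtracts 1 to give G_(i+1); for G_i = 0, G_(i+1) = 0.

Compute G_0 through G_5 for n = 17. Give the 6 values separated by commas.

17 —HB4→ 4^2 + 1 —bump→ 5^2 + 1 = 26 —(−1)→ 25
25 —HB5→ 5^2 —bump→ 6^2 = 36 —(−1)→ 35
35 —HB6→ 5·6 + 5 —bump→ 5·7 + 5 = 40 —(−1)→ 39
39 —HB7→ 5·7 + 4 —bump→ 5·8 + 4 = 44 —(−1)→ 43
43 —HB8→ 5·8 + 3 —bump→ 5·9 + 3 = 48 —(−1)→ 47

17, 25, 35, 39, 43, 47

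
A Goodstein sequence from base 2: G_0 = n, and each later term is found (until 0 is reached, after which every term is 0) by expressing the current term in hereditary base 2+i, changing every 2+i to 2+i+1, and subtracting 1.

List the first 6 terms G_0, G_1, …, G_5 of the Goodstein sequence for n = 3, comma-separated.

3, 3, 3, 2, 1, 0

[0] 3 ≡ 2 + 1 (base 2). Lift 3: 4. −1: 3.
[1] 3 ≡ 3 (base 3). Lift 4: 4. −1: 3.
[2] 3 ≡ 3 (base 4). Lift 5: 3. −1: 2.
[3] 2 ≡ 2 (base 5). Lift 6: 2. −1: 1.
[4] 1 ≡ 1 (base 6). Lift 7: 1. −1: 0.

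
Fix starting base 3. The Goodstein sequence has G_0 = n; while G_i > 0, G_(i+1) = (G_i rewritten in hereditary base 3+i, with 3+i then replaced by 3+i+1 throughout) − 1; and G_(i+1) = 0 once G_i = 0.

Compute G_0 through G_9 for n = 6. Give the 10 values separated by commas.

[0] 6 ≡ 2·3 (base 3). Lift 4: 8. −1: 7.
[1] 7 ≡ 4 + 3 (base 4). Lift 5: 8. −1: 7.
[2] 7 ≡ 5 + 2 (base 5). Lift 6: 8. −1: 7.
[3] 7 ≡ 6 + 1 (base 6). Lift 7: 8. −1: 7.
[4] 7 ≡ 7 (base 7). Lift 8: 8. −1: 7.
[5] 7 ≡ 7 (base 8). Lift 9: 7. −1: 6.
[6] 6 ≡ 6 (base 9). Lift 10: 6. −1: 5.
[7] 5 ≡ 5 (base 10). Lift 11: 5. −1: 4.
[8] 4 ≡ 4 (base 11). Lift 12: 4. −1: 3.

6, 7, 7, 7, 7, 7, 6, 5, 4, 3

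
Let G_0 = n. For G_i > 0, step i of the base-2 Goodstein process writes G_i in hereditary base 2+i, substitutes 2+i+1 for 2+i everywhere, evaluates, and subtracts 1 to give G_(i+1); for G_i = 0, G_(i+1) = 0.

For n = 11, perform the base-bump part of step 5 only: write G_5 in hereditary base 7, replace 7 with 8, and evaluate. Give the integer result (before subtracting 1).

[0] 11 ≡ 2^(2 + 1) + 2 + 1 (base 2). Lift 3: 85. −1: 84.
[1] 84 ≡ 3^(3 + 1) + 3 (base 3). Lift 4: 1028. −1: 1027.
[2] 1027 ≡ 4^(4 + 1) + 3 (base 4). Lift 5: 15628. −1: 15627.
[3] 15627 ≡ 5^(5 + 1) + 2 (base 5). Lift 6: 279938. −1: 279937.
[4] 279937 ≡ 6^(6 + 1) + 1 (base 6). Lift 7: 5764802. −1: 5764801.
[5] 5764801 ≡ 7^(7 + 1) (base 7). Lift 8: 134217728. −1: 134217727.

134217728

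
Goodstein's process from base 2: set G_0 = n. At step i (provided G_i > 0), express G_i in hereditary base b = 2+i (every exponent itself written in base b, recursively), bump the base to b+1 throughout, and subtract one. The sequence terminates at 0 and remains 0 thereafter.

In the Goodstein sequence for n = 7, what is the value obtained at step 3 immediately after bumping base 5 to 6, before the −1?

(0) 7|_2 = 2^2 + 2 + 1 ↦ 3^3 + 3 + 1|_3 = 31 ⇒ 30
(1) 30|_3 = 3^3 + 3 ↦ 4^4 + 4|_4 = 260 ⇒ 259
(2) 259|_4 = 4^4 + 3 ↦ 5^5 + 3|_5 = 3128 ⇒ 3127
(3) 3127|_5 = 5^5 + 2 ↦ 6^6 + 2|_6 = 46658 ⇒ 46657

46658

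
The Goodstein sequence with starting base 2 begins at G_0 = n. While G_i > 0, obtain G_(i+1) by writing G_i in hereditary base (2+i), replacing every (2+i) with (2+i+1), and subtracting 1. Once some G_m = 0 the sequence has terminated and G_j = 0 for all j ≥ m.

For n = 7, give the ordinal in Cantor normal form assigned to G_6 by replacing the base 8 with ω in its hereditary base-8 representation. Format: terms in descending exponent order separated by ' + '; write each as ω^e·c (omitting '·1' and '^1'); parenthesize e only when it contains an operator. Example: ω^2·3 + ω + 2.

ω^7·7 + ω^6·7 + ω^5·7 + ω^4·7 + ω^3·7 + ω^2·7 + ω·7 + 7

(0) 7|_2 = 2^2 + 2 + 1 ↦ 3^3 + 3 + 1|_3 = 31 ⇒ 30
(1) 30|_3 = 3^3 + 3 ↦ 4^4 + 4|_4 = 260 ⇒ 259
(2) 259|_4 = 4^4 + 3 ↦ 5^5 + 3|_5 = 3128 ⇒ 3127
(3) 3127|_5 = 5^5 + 2 ↦ 6^6 + 2|_6 = 46658 ⇒ 46657
(4) 46657|_6 = 6^6 + 1 ↦ 7^7 + 1|_7 = 823544 ⇒ 823543
(5) 823543|_7 = 7^7 ↦ 8^8|_8 = 16777216 ⇒ 16777215
(6) 16777215|_8 = 7·8^7 + 7·8^6 + 7·8^5 + 7·8^4 + 7·8^3 + 7·8^2 + 7·8 + 7 ↦ 7·9^7 + 7·9^6 + 7·9^5 + 7·9^4 + 7·9^3 + 7·9^2 + 7·9 + 7|_9 = 37665880 ⇒ 37665879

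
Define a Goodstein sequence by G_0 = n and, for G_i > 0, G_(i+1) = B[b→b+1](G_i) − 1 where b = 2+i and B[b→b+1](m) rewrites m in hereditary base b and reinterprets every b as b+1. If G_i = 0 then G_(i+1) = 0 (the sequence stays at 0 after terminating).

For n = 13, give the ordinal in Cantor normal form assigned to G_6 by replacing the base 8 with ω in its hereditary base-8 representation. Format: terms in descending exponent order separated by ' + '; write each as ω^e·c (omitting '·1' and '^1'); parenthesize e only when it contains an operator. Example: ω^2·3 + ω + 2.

ω^(ω + 1) + ω^3·3 + ω^2·3 + ω·2 + 7

i=0: 13 = 2^(2 + 1) + 2^2 + 1 (b=2); 2→3: 3^(3 + 1) + 3^3 + 1 = 109; 109−1 = 108
i=1: 108 = 3^(3 + 1) + 3^3 (b=3); 3→4: 4^(4 + 1) + 4^4 = 1280; 1280−1 = 1279
i=2: 1279 = 4^(4 + 1) + 3·4^3 + 3·4^2 + 3·4 + 3 (b=4); 4→5: 5^(5 + 1) + 3·5^3 + 3·5^2 + 3·5 + 3 = 16093; 16093−1 = 16092
i=3: 16092 = 5^(5 + 1) + 3·5^3 + 3·5^2 + 3·5 + 2 (b=5); 5→6: 6^(6 + 1) + 3·6^3 + 3·6^2 + 3·6 + 2 = 280712; 280712−1 = 280711
i=4: 280711 = 6^(6 + 1) + 3·6^3 + 3·6^2 + 3·6 + 1 (b=6); 6→7: 7^(7 + 1) + 3·7^3 + 3·7^2 + 3·7 + 1 = 5765999; 5765999−1 = 5765998
i=5: 5765998 = 7^(7 + 1) + 3·7^3 + 3·7^2 + 3·7 (b=7); 7→8: 8^(8 + 1) + 3·8^3 + 3·8^2 + 3·8 = 134219480; 134219480−1 = 134219479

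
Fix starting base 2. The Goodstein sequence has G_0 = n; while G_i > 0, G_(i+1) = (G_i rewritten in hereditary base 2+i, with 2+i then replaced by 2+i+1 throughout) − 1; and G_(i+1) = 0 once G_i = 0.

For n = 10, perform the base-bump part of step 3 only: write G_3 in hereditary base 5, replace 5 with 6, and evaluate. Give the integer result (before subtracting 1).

279936

[0] 10 ≡ 2^(2 + 1) + 2 (base 2). Lift 3: 84. −1: 83.
[1] 83 ≡ 3^(3 + 1) + 2 (base 3). Lift 4: 1026. −1: 1025.
[2] 1025 ≡ 4^(4 + 1) + 1 (base 4). Lift 5: 15626. −1: 15625.
[3] 15625 ≡ 5^(5 + 1) (base 5). Lift 6: 279936. −1: 279935.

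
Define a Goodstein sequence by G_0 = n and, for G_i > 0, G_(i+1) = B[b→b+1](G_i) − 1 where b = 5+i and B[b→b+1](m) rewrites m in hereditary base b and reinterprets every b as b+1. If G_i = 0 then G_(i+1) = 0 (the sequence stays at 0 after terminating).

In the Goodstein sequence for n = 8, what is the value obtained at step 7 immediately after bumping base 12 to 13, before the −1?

base 5: 8 = 5 + 3; at 6: 6 + 3 = 9; next = 8
base 6: 8 = 6 + 2; at 7: 7 + 2 = 9; next = 8
base 7: 8 = 7 + 1; at 8: 8 + 1 = 9; next = 8
base 8: 8 = 8; at 9: 9 = 9; next = 8
base 9: 8 = 8; at 10: 8 = 8; next = 7
base 10: 7 = 7; at 11: 7 = 7; next = 6
base 11: 6 = 6; at 12: 6 = 6; next = 5
base 12: 5 = 5; at 13: 5 = 5; next = 4

5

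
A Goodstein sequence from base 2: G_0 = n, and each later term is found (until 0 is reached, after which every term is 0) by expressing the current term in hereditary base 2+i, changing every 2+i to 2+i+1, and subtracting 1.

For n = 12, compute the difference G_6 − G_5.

base 2: 12 = 2^(2 + 1) + 2^2; at 3: 3^(3 + 1) + 3^3 = 108; next = 107
base 3: 107 = 3^(3 + 1) + 2·3^2 + 2·3 + 2; at 4: 4^(4 + 1) + 2·4^2 + 2·4 + 2 = 1066; next = 1065
base 4: 1065 = 4^(4 + 1) + 2·4^2 + 2·4 + 1; at 5: 5^(5 + 1) + 2·5^2 + 2·5 + 1 = 15686; next = 15685
base 5: 15685 = 5^(5 + 1) + 2·5^2 + 2·5; at 6: 6^(6 + 1) + 2·6^2 + 2·6 = 280020; next = 280019
base 6: 280019 = 6^(6 + 1) + 2·6^2 + 6 + 5; at 7: 7^(7 + 1) + 2·7^2 + 7 + 5 = 5764911; next = 5764910
base 7: 5764910 = 7^(7 + 1) + 2·7^2 + 7 + 4; at 8: 8^(8 + 1) + 2·8^2 + 8 + 4 = 134217868; next = 134217867

128452957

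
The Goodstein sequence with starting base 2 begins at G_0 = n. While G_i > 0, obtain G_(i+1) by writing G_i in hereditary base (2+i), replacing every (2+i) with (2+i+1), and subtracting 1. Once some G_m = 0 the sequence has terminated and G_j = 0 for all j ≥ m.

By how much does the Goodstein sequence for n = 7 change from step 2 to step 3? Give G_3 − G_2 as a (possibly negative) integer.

2868

i=0: 7 = 2^2 + 2 + 1 (b=2); 2→3: 3^3 + 3 + 1 = 31; 31−1 = 30
i=1: 30 = 3^3 + 3 (b=3); 3→4: 4^4 + 4 = 260; 260−1 = 259
i=2: 259 = 4^4 + 3 (b=4); 4→5: 5^5 + 3 = 3128; 3128−1 = 3127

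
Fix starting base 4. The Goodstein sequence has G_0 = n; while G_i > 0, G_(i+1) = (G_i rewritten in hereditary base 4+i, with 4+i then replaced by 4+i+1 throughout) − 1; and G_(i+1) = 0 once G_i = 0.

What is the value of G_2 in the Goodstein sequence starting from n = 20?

39

[0] 20 ≡ 4^2 + 4 (base 4). Lift 5: 30. −1: 29.
[1] 29 ≡ 5^2 + 4 (base 5). Lift 6: 40. −1: 39.
[2] 39 ≡ 6^2 + 3 (base 6). Lift 7: 52. −1: 51.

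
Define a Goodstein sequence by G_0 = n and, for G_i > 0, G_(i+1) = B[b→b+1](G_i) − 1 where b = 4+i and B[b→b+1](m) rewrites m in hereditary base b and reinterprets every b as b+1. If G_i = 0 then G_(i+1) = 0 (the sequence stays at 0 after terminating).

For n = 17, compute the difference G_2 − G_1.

(0) 17|_4 = 4^2 + 1 ↦ 5^2 + 1|_5 = 26 ⇒ 25
(1) 25|_5 = 5^2 ↦ 6^2|_6 = 36 ⇒ 35

10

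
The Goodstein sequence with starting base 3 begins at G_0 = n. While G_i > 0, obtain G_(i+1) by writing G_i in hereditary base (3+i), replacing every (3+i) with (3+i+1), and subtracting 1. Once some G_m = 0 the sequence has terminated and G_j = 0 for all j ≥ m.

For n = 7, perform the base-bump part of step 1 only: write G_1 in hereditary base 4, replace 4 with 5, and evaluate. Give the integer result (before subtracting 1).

[0] 7 ≡ 2·3 + 1 (base 3). Lift 4: 9. −1: 8.
[1] 8 ≡ 2·4 (base 4). Lift 5: 10. −1: 9.

10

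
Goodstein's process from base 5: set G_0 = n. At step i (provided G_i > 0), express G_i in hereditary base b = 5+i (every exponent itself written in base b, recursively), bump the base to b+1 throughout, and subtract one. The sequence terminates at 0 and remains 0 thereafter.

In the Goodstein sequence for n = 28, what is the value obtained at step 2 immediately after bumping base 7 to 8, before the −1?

base 5: 28 = 5^2 + 3; at 6: 6^2 + 3 = 39; next = 38
base 6: 38 = 6^2 + 2; at 7: 7^2 + 2 = 51; next = 50

65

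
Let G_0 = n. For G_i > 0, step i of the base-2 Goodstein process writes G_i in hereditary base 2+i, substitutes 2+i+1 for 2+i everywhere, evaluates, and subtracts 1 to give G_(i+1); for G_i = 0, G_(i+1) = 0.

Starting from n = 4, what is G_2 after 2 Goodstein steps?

step 0: 4 = 2^2; sub 3 for 2: 3^3; = 27; G_1 = 27−1 = 26
step 1: 26 = 2·3^2 + 2·3 + 2; sub 4 for 3: 2·4^2 + 2·4 + 2; = 42; G_2 = 42−1 = 41
step 2: 41 = 2·4^2 + 2·4 + 1; sub 5 for 4: 2·5^2 + 2·5 + 1; = 61; G_3 = 61−1 = 60

41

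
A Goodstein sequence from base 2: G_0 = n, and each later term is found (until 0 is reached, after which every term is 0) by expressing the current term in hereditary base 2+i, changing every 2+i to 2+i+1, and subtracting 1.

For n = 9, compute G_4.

140743

(0) 9|_2 = 2^(2 + 1) + 1 ↦ 3^(3 + 1) + 1|_3 = 82 ⇒ 81
(1) 81|_3 = 3^(3 + 1) ↦ 4^(4 + 1)|_4 = 1024 ⇒ 1023
(2) 1023|_4 = 3·4^4 + 3·4^3 + 3·4^2 + 3·4 + 3 ↦ 3·5^5 + 3·5^3 + 3·5^2 + 3·5 + 3|_5 = 9843 ⇒ 9842
(3) 9842|_5 = 3·5^5 + 3·5^3 + 3·5^2 + 3·5 + 2 ↦ 3·6^6 + 3·6^3 + 3·6^2 + 3·6 + 2|_6 = 140744 ⇒ 140743
(4) 140743|_6 = 3·6^6 + 3·6^3 + 3·6^2 + 3·6 + 1 ↦ 3·7^7 + 3·7^3 + 3·7^2 + 3·7 + 1|_7 = 2471827 ⇒ 2471826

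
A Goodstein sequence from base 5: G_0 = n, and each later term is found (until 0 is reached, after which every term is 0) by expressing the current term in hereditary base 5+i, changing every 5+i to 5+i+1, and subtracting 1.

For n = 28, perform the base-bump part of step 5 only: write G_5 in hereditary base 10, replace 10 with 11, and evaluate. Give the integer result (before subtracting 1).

28 —HB5→ 5^2 + 3 —bump→ 6^2 + 3 = 39 —(−1)→ 38
38 —HB6→ 6^2 + 2 —bump→ 7^2 + 2 = 51 —(−1)→ 50
50 —HB7→ 7^2 + 1 —bump→ 8^2 + 1 = 65 —(−1)→ 64
64 —HB8→ 8^2 —bump→ 9^2 = 81 —(−1)→ 80
80 —HB9→ 8·9 + 8 —bump→ 8·10 + 8 = 88 —(−1)→ 87
87 —HB10→ 8·10 + 7 —bump→ 8·11 + 7 = 95 —(−1)→ 94

95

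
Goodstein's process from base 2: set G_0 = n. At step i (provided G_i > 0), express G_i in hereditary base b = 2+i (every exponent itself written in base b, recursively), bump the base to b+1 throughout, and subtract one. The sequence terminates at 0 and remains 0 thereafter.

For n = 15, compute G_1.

step 0: 15 = 2^(2 + 1) + 2^2 + 2 + 1; sub 3 for 2: 3^(3 + 1) + 3^3 + 3 + 1; = 112; G_1 = 112−1 = 111
step 1: 111 = 3^(3 + 1) + 3^3 + 3; sub 4 for 3: 4^(4 + 1) + 4^4 + 4; = 1284; G_2 = 1284−1 = 1283

111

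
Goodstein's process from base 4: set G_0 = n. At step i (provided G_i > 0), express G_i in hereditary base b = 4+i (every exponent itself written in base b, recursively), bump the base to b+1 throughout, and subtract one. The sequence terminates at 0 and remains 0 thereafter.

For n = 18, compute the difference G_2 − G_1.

[0] 18 ≡ 4^2 + 2 (base 4). Lift 5: 27. −1: 26.
[1] 26 ≡ 5^2 + 1 (base 5). Lift 6: 37. −1: 36.

10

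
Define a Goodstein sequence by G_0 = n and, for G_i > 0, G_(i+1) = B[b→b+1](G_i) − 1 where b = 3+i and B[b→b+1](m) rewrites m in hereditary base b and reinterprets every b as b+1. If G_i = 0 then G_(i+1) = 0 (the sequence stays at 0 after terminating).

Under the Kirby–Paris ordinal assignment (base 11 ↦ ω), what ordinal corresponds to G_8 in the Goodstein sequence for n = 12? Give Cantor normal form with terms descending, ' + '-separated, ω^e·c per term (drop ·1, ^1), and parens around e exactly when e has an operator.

step 0: 12 = 3^2 + 3; sub 4 for 3: 4^2 + 4; = 20; G_1 = 20−1 = 19
step 1: 19 = 4^2 + 3; sub 5 for 4: 5^2 + 3; = 28; G_2 = 28−1 = 27
step 2: 27 = 5^2 + 2; sub 6 for 5: 6^2 + 2; = 38; G_3 = 38−1 = 37
step 3: 37 = 6^2 + 1; sub 7 for 6: 7^2 + 1; = 50; G_4 = 50−1 = 49
step 4: 49 = 7^2; sub 8 for 7: 8^2; = 64; G_5 = 64−1 = 63
step 5: 63 = 7·8 + 7; sub 9 for 8: 7·9 + 7; = 70; G_6 = 70−1 = 69
step 6: 69 = 7·9 + 6; sub 10 for 9: 7·10 + 6; = 76; G_7 = 76−1 = 75
step 7: 75 = 7·10 + 5; sub 11 for 10: 7·11 + 5; = 82; G_8 = 82−1 = 81
step 8: 81 = 7·11 + 4; sub 12 for 11: 7·12 + 4; = 88; G_9 = 88−1 = 87

ω·7 + 4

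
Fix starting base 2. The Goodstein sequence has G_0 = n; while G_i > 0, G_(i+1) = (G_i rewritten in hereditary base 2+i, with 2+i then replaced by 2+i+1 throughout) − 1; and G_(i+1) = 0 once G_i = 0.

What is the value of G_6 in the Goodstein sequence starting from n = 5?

1751

G_0 = 5. HB_2(5) = 2^2 + 1. Bump = 28. G_1 = 27.
G_1 = 27. HB_3(27) = 3^3. Bump = 256. G_2 = 255.
G_2 = 255. HB_4(255) = 3·4^3 + 3·4^2 + 3·4 + 3. Bump = 468. G_3 = 467.
G_3 = 467. HB_5(467) = 3·5^3 + 3·5^2 + 3·5 + 2. Bump = 776. G_4 = 775.
G_4 = 775. HB_6(775) = 3·6^3 + 3·6^2 + 3·6 + 1. Bump = 1198. G_5 = 1197.
G_5 = 1197. HB_7(1197) = 3·7^3 + 3·7^2 + 3·7. Bump = 1752. G_6 = 1751.
G_6 = 1751. HB_8(1751) = 3·8^3 + 3·8^2 + 2·8 + 7. Bump = 2455. G_7 = 2454.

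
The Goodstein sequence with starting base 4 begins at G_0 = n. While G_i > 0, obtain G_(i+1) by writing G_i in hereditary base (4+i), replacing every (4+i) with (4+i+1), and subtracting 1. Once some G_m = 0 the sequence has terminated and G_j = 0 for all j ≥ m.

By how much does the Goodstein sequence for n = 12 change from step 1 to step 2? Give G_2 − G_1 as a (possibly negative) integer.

base 4: 12 = 3·4; at 5: 3·5 = 15; next = 14
base 5: 14 = 2·5 + 4; at 6: 2·6 + 4 = 16; next = 15

1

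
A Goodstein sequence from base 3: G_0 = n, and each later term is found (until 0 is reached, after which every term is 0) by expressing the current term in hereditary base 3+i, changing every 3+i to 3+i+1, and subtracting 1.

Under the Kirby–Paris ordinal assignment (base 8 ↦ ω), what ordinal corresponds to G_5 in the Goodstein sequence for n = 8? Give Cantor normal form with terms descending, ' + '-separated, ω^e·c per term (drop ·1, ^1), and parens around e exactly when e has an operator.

ω + 3

step 0: 8 = 2·3 + 2; sub 4 for 3: 2·4 + 2; = 10; G_1 = 10−1 = 9
step 1: 9 = 2·4 + 1; sub 5 for 4: 2·5 + 1; = 11; G_2 = 11−1 = 10
step 2: 10 = 2·5; sub 6 for 5: 2·6; = 12; G_3 = 12−1 = 11
step 3: 11 = 6 + 5; sub 7 for 6: 7 + 5; = 12; G_4 = 12−1 = 11
step 4: 11 = 7 + 4; sub 8 for 7: 8 + 4; = 12; G_5 = 12−1 = 11
step 5: 11 = 8 + 3; sub 9 for 8: 9 + 3; = 12; G_6 = 12−1 = 11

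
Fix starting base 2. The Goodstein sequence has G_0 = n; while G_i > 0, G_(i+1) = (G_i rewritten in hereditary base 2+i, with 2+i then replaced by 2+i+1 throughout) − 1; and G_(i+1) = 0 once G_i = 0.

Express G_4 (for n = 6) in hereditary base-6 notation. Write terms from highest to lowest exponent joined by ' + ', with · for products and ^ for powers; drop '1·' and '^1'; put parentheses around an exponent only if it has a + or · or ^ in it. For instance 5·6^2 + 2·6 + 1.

G_0 = 6. HB_2(6) = 2^2 + 2. Bump = 30. G_1 = 29.
G_1 = 29. HB_3(29) = 3^3 + 2. Bump = 258. G_2 = 257.
G_2 = 257. HB_4(257) = 4^4 + 1. Bump = 3126. G_3 = 3125.
G_3 = 3125. HB_5(3125) = 5^5. Bump = 46656. G_4 = 46655.
G_4 = 46655. HB_6(46655) = 5·6^5 + 5·6^4 + 5·6^3 + 5·6^2 + 5·6 + 5. Bump = 98040. G_5 = 98039.

5·6^5 + 5·6^4 + 5·6^3 + 5·6^2 + 5·6 + 5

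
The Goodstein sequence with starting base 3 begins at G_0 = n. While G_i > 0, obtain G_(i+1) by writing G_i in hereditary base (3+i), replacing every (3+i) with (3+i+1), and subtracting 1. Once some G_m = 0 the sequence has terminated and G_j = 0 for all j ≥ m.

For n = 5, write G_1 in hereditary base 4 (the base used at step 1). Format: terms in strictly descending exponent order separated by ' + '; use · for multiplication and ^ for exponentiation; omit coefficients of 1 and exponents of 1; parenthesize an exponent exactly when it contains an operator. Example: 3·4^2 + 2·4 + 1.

i=0: 5 = 3 + 2 (b=3); 3→4: 4 + 2 = 6; 6−1 = 5
i=1: 5 = 4 + 1 (b=4); 4→5: 5 + 1 = 6; 6−1 = 5

4 + 1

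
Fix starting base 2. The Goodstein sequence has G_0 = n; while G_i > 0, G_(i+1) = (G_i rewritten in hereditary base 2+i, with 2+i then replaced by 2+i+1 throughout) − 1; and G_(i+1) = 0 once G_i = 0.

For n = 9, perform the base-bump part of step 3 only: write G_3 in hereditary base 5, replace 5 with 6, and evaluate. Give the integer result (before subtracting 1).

140744

(0) 9|_2 = 2^(2 + 1) + 1 ↦ 3^(3 + 1) + 1|_3 = 82 ⇒ 81
(1) 81|_3 = 3^(3 + 1) ↦ 4^(4 + 1)|_4 = 1024 ⇒ 1023
(2) 1023|_4 = 3·4^4 + 3·4^3 + 3·4^2 + 3·4 + 3 ↦ 3·5^5 + 3·5^3 + 3·5^2 + 3·5 + 3|_5 = 9843 ⇒ 9842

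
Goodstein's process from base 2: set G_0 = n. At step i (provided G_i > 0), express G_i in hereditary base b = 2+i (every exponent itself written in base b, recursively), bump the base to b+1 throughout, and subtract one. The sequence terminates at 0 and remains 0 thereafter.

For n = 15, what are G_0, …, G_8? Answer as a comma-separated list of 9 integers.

(0) 15|_2 = 2^(2 + 1) + 2^2 + 2 + 1 ↦ 3^(3 + 1) + 3^3 + 3 + 1|_3 = 112 ⇒ 111
(1) 111|_3 = 3^(3 + 1) + 3^3 + 3 ↦ 4^(4 + 1) + 4^4 + 4|_4 = 1284 ⇒ 1283
(2) 1283|_4 = 4^(4 + 1) + 4^4 + 3 ↦ 5^(5 + 1) + 5^5 + 3|_5 = 18753 ⇒ 18752
(3) 18752|_5 = 5^(5 + 1) + 5^5 + 2 ↦ 6^(6 + 1) + 6^6 + 2|_6 = 326594 ⇒ 326593
(4) 326593|_6 = 6^(6 + 1) + 6^6 + 1 ↦ 7^(7 + 1) + 7^7 + 1|_7 = 6588345 ⇒ 6588344
(5) 6588344|_7 = 7^(7 + 1) + 7^7 ↦ 8^(8 + 1) + 8^8|_8 = 150994944 ⇒ 150994943
(6) 150994943|_8 = 8^(8 + 1) + 7·8^7 + 7·8^6 + 7·8^5 + 7·8^4 + 7·8^3 + 7·8^2 + 7·8 + 7 ↦ 9^(9 + 1) + 7·9^7 + 7·9^6 + 7·9^5 + 7·9^4 + 7·9^3 + 7·9^2 + 7·9 + 7|_9 = 3524450281 ⇒ 3524450280
(7) 3524450280|_9 = 9^(9 + 1) + 7·9^7 + 7·9^6 + 7·9^5 + 7·9^4 + 7·9^3 + 7·9^2 + 7·9 + 6 ↦ 10^(10 + 1) + 7·10^7 + 7·10^6 + 7·10^5 + 7·10^4 + 7·10^3 + 7·10^2 + 7·10 + 6|_10 = 100077777776 ⇒ 100077777775

15, 111, 1283, 18752, 326593, 6588344, 150994943, 3524450280, 100077777775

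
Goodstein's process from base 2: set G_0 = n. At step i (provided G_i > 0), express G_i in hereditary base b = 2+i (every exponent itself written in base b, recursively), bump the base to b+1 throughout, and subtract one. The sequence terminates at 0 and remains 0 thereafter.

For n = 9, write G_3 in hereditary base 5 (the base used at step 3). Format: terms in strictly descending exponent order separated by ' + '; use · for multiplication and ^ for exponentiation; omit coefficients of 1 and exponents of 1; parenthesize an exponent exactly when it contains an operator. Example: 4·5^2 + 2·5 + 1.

3·5^5 + 3·5^3 + 3·5^2 + 3·5 + 2

9 —HB2→ 2^(2 + 1) + 1 —bump→ 3^(3 + 1) + 1 = 82 —(−1)→ 81
81 —HB3→ 3^(3 + 1) —bump→ 4^(4 + 1) = 1024 —(−1)→ 1023
1023 —HB4→ 3·4^4 + 3·4^3 + 3·4^2 + 3·4 + 3 —bump→ 3·5^5 + 3·5^3 + 3·5^2 + 3·5 + 3 = 9843 —(−1)→ 9842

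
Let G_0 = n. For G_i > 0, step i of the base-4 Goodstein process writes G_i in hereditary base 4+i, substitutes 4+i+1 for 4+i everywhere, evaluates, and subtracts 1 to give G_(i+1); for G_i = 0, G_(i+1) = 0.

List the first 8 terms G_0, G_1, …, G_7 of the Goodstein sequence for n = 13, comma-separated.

[0] 13 ≡ 3·4 + 1 (base 4). Lift 5: 16. −1: 15.
[1] 15 ≡ 3·5 (base 5). Lift 6: 18. −1: 17.
[2] 17 ≡ 2·6 + 5 (base 6). Lift 7: 19. −1: 18.
[3] 18 ≡ 2·7 + 4 (base 7). Lift 8: 20. −1: 19.
[4] 19 ≡ 2·8 + 3 (base 8). Lift 9: 21. −1: 20.
[5] 20 ≡ 2·9 + 2 (base 9). Lift 10: 22. −1: 21.
[6] 21 ≡ 2·10 + 1 (base 10). Lift 11: 23. −1: 22.

13, 15, 17, 18, 19, 20, 21, 22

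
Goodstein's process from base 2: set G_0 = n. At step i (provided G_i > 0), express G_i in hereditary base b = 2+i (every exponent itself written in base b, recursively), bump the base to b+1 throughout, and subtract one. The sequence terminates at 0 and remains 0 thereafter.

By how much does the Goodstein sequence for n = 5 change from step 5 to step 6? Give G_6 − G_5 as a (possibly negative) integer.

(0) 5|_2 = 2^2 + 1 ↦ 3^3 + 1|_3 = 28 ⇒ 27
(1) 27|_3 = 3^3 ↦ 4^4|_4 = 256 ⇒ 255
(2) 255|_4 = 3·4^3 + 3·4^2 + 3·4 + 3 ↦ 3·5^3 + 3·5^2 + 3·5 + 3|_5 = 468 ⇒ 467
(3) 467|_5 = 3·5^3 + 3·5^2 + 3·5 + 2 ↦ 3·6^3 + 3·6^2 + 3·6 + 2|_6 = 776 ⇒ 775
(4) 775|_6 = 3·6^3 + 3·6^2 + 3·6 + 1 ↦ 3·7^3 + 3·7^2 + 3·7 + 1|_7 = 1198 ⇒ 1197
(5) 1197|_7 = 3·7^3 + 3·7^2 + 3·7 ↦ 3·8^3 + 3·8^2 + 3·8|_8 = 1752 ⇒ 1751

554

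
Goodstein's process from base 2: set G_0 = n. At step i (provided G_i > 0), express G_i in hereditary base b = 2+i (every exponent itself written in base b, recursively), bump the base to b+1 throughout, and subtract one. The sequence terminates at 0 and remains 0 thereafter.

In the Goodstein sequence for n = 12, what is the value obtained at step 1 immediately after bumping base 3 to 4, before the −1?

1066

(0) 12|_2 = 2^(2 + 1) + 2^2 ↦ 3^(3 + 1) + 3^3|_3 = 108 ⇒ 107
(1) 107|_3 = 3^(3 + 1) + 2·3^2 + 2·3 + 2 ↦ 4^(4 + 1) + 2·4^2 + 2·4 + 2|_4 = 1066 ⇒ 1065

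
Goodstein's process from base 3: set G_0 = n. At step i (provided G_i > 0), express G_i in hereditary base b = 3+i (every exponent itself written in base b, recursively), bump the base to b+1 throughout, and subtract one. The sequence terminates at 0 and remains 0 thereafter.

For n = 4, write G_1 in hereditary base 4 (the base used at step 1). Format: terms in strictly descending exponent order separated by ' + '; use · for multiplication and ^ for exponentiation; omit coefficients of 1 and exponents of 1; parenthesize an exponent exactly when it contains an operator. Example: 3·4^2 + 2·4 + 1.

4

step 0: 4 = 3 + 1; sub 4 for 3: 4 + 1; = 5; G_1 = 5−1 = 4
step 1: 4 = 4; sub 5 for 4: 5; = 5; G_2 = 5−1 = 4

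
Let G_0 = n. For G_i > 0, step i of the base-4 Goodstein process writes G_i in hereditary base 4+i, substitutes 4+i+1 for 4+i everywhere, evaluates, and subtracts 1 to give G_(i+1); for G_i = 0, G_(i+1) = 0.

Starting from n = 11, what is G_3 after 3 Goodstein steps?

14

step 0: 11 = 2·4 + 3; sub 5 for 4: 2·5 + 3; = 13; G_1 = 13−1 = 12
step 1: 12 = 2·5 + 2; sub 6 for 5: 2·6 + 2; = 14; G_2 = 14−1 = 13
step 2: 13 = 2·6 + 1; sub 7 for 6: 2·7 + 1; = 15; G_3 = 15−1 = 14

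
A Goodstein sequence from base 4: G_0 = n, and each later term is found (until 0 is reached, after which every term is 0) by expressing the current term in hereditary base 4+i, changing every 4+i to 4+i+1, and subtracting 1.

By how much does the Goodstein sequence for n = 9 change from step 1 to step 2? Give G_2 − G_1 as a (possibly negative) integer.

9 —HB4→ 2·4 + 1 —bump→ 2·5 + 1 = 11 —(−1)→ 10
10 —HB5→ 2·5 —bump→ 2·6 = 12 —(−1)→ 11

1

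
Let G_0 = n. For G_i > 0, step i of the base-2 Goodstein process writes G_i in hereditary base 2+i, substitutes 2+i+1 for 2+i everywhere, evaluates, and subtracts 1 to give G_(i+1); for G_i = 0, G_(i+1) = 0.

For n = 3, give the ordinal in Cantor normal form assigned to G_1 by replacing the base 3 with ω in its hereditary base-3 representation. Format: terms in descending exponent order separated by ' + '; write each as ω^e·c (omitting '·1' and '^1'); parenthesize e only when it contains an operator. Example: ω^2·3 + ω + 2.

ω

(0) 3|_2 = 2 + 1 ↦ 3 + 1|_3 = 4 ⇒ 3
(1) 3|_3 = 3 ↦ 4|_4 = 4 ⇒ 3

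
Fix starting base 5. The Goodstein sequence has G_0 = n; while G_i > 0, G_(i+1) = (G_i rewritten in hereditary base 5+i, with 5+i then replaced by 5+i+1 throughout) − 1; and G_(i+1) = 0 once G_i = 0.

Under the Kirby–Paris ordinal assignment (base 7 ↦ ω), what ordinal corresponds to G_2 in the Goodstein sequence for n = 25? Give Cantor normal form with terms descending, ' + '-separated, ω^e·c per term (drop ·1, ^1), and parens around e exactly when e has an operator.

ω·5 + 4

G_0=25  [base 5] 5^2  →[5↦6]→  6^2 = 36  −1 ⇒ G_1=35
G_1=35  [base 6] 5·6 + 5  →[6↦7]→  5·7 + 5 = 40  −1 ⇒ G_2=39
G_2=39  [base 7] 5·7 + 4  →[7↦8]→  5·8 + 4 = 44  −1 ⇒ G_3=43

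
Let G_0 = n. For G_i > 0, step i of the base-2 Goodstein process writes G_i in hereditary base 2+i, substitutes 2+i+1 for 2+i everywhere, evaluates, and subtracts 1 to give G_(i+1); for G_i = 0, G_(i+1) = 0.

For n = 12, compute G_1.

107

[0] 12 ≡ 2^(2 + 1) + 2^2 (base 2). Lift 3: 108. −1: 107.
[1] 107 ≡ 3^(3 + 1) + 2·3^2 + 2·3 + 2 (base 3). Lift 4: 1066. −1: 1065.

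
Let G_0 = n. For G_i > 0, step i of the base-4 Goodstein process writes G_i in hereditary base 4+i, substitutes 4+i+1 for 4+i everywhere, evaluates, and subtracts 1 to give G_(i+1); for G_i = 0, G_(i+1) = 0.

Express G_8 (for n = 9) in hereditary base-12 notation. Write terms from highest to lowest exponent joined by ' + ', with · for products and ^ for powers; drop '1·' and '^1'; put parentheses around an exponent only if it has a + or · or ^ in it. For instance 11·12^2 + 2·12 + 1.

[0] 9 ≡ 2·4 + 1 (base 4). Lift 5: 11. −1: 10.
[1] 10 ≡ 2·5 (base 5). Lift 6: 12. −1: 11.
[2] 11 ≡ 6 + 5 (base 6). Lift 7: 12. −1: 11.
[3] 11 ≡ 7 + 4 (base 7). Lift 8: 12. −1: 11.
[4] 11 ≡ 8 + 3 (base 8). Lift 9: 12. −1: 11.
[5] 11 ≡ 9 + 2 (base 9). Lift 10: 12. −1: 11.
[6] 11 ≡ 10 + 1 (base 10). Lift 11: 12. −1: 11.
[7] 11 ≡ 11 (base 11). Lift 12: 12. −1: 11.
[8] 11 ≡ 11 (base 12). Lift 13: 11. −1: 10.

11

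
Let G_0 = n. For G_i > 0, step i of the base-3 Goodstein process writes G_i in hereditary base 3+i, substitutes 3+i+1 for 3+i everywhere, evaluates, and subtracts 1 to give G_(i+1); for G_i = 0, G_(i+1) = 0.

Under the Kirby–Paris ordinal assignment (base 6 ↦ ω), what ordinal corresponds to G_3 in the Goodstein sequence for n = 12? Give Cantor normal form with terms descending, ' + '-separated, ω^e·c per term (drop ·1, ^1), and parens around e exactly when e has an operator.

12 —HB3→ 3^2 + 3 —bump→ 4^2 + 4 = 20 —(−1)→ 19
19 —HB4→ 4^2 + 3 —bump→ 5^2 + 3 = 28 —(−1)→ 27
27 —HB5→ 5^2 + 2 —bump→ 6^2 + 2 = 38 —(−1)→ 37
37 —HB6→ 6^2 + 1 —bump→ 7^2 + 1 = 50 —(−1)→ 49

ω^2 + 1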